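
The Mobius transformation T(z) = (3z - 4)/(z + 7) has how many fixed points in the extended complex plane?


Step 1: Fixed points satisfy T(z) = z
Step 2: z^2 + 4z + 4 = 0
Step 3: Discriminant = 4^2 - 4*1*4 = 0
Step 4: Number of fixed points = 1

1


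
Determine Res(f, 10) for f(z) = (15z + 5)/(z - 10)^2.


Step 1: Pole of order 2 at z = 10
Step 2: Res = lim d/dz [(z - 10)^2 * f(z)] as z -> 10
Step 3: (z - 10)^2 * f(z) = 15z + 5
Step 4: d/dz[15z + 5] = 15

15


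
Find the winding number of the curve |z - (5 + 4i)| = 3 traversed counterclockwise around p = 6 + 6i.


Step 1: Center c = (5, 4), radius = 3
Step 2: |p - c|^2 = 1^2 + 2^2 = 5
Step 3: r^2 = 9
Step 4: |p-c| < r so winding number = 1

1


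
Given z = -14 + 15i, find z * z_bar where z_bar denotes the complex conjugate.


Step 1: conj(z) = -14 - 15i
Step 2: z * conj(z) = (-14)^2 + 15^2
Step 3: = 196 + 225 = 421

421


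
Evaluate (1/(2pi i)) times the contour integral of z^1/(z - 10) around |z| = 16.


Step 1: f(z) = z^1, a = 10 is inside |z| = 16
Step 2: By Cauchy integral formula: (1/(2pi*i)) * integral = f(a)
Step 3: f(10) = 10^1 = 10

10


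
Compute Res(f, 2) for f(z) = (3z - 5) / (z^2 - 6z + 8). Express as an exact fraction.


Step 1: Q(z) = z^2 - 6z + 8 = (z - 2)(z - 4)
Step 2: Q'(z) = 2z - 6
Step 3: Q'(2) = -2, P(2) = 1
Step 4: Res = P(2)/Q'(2) = 1/(-2) = -1/2

-1/2


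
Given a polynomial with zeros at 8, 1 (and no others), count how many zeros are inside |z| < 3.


Step 1: Check each root:
  z = 8: |8| = 8 >= 3
  z = 1: |1| = 1 < 3
Step 2: Count = 1

1


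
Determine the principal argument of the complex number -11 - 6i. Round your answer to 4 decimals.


Step 1: z = -11 - 6i
Step 2: arg(z) = atan2(-6, -11)
Step 3: arg(z) = -2.6422

-2.6422


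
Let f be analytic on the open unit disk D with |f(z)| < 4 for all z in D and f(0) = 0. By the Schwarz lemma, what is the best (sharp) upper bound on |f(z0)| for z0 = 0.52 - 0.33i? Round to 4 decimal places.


Step 1: g = f/4 maps D -> D with g(0) = 0, so by the Schwarz lemma |g(z)| <= |z|, i.e. |f(z)| <= 4|z|; this is sharp (f(z) = 4z).
Step 2: |z0|^2 = 0.52^2 + (-0.33)^2 = 0.3793
Step 3: |z0| = sqrt(0.3793) = 0.615873
Step 4: Best bound = 4 * |z0| = 4 * 0.615873 = 2.4635

2.4635


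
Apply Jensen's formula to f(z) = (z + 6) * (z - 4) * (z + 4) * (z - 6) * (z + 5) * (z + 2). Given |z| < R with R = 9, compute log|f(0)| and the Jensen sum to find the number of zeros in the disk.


Jensen's formula: (1/2pi)*integral log|f(Re^it)|dt = log|f(0)| + sum_{|a_k|<R} log(R/|a_k|)
Step 1: f(0) = 6 * (-4) * 4 * (-6) * 5 * 2 = 5760
Step 2: log|f(0)| = log|-6| + log|4| + log|-4| + log|6| + log|-5| + log|-2| = 8.6587
Step 3: Zeros inside |z| < 9: -6, 4, -4, 6, -5, -2
Step 4: Jensen sum = log(9/6) + log(9/4) + log(9/4) + log(9/6) + log(9/5) + log(9/2) = 4.5247
Step 5: n(R) = number of terms in the Jensen sum = count of zeros inside |z| < 9 = 6

6


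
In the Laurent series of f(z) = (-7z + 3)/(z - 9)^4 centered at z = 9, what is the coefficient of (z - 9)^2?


Step 1: Write the numerator in powers of (z - 9): -7z + 3 = -7(z - 9) + (-7*9 + 3) = -7(z - 9) - 60
Step 2: Divide by (z - 9)^4: f(z) = -60(z - 9)^(-4) - 7(z - 9)^(-3)
Step 3: This finite sum is the Laurent series of f about z = 9.
Step 4: Only the powers -4 and -3 appear, so the coefficient of (z - 9)^2 = 0

0


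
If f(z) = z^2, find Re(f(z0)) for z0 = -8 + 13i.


Step 1: z0 = -8 + 13i
Step 2: z0^2 = (-8)^2 - 13^2 - 208i
Step 3: real part = 64 - 169 = -105

-105


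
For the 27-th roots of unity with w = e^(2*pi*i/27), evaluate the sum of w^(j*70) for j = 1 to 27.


Step 1: The sum sum_{j=1}^{n} w^(k*j) equals n if n | k, else 0.
Step 2: Here n = 27, k = 70
Step 3: Does n divide k? 27 | 70 -> False
Step 4: Sum = 0

0


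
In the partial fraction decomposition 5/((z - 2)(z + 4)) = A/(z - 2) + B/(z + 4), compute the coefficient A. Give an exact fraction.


Step 1: Multiply both sides by (z - 2) and set z = 2
Step 2: A = 5 / (2 + 4)
Step 3: A = 5 / 6
Step 4: A = 5/6

5/6


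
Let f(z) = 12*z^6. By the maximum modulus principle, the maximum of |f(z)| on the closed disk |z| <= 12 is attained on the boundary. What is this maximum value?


Step 1: On |z| = 12, |f(z)| = 12 * |z|^6 = 12 * 12^6
Step 2: By maximum modulus principle, maximum is on boundary.
Step 3: Maximum = 12 * 2985984 = 35831808

35831808


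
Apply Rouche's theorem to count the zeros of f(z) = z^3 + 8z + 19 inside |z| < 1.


Step 1: On |z| = 1 the three terms have sizes |z^3| = 1^3 = 1, |8z| = 8*1 = 8, |19| = 19
Step 2: The dominant term is g(z) = 19; let h(z) = z^3 + 8z so f = g + h
Step 3: On |z| = 1: |g| = 19 and |h| <= 1 + 8 = 9
Step 4: Since 19 > 9, |h| < |g| on |z| = 1, so by Rouche f has the same number of zeros as g inside |z| < 1
Step 5: g(z) = 19 is a nonzero constant with no zeros inside |z| < 1. Answer = 0

0


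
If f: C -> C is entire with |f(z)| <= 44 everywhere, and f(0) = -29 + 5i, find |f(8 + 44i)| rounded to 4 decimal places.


Step 1: By Liouville's theorem, a bounded entire function is constant.
Step 2: f(z) = f(0) = -29 + 5i for all z.
Step 3: |f(w)| = |-29 + 5i| = sqrt(841 + 25)
Step 4: = 29.4279

29.4279


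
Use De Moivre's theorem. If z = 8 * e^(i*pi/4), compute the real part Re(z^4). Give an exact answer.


Step 1: By De Moivre's theorem, z^4 = 8^4 * e^(i*4*pi/4) = 4096 * (cos(pi) + i*sin(pi))
Step 2: |z|^4 = 8^4 = 4096
Step 3: The angle pi already lies in [0, 2*pi)
Step 4: cos(pi) = -1
Step 5: Re(z^4) = 4096 * (-1) = -4096

-4096


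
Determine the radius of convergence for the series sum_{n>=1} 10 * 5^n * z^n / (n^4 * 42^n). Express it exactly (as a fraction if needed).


Step 1: General term a_n = 10 * 5^n / (n^4 * 42^n)
Step 2: By the root test, |a_n|^(1/n) = 10^(1/n) * 5 / (n^(4/n) * 42) -> 5/42 as n -> infinity (since 10^(1/n) -> 1 and n^(4/n) -> 1)
Step 3: R = 1/lim|a_n|^(1/n) = 42/5

42/5


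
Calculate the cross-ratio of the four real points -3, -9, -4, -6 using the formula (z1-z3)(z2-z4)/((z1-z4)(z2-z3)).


Step 1: (z1-z3)(z2-z4) = 1 * (-3) = -3
Step 2: (z1-z4)(z2-z3) = 3 * (-5) = -15
Step 3: Cross-ratio = 3/15 = 1/5

1/5


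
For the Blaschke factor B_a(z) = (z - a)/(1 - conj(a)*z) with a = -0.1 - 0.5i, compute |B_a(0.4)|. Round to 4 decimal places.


Step 1: Numerator z0 - a = 0.4 - (-0.1 - 0.5i) = 0.5 + 0.5i
Step 2: Denominator 1 - conj(a)*z0 = 1 - (-0.1 + 0.5i)*0.4 = 1.04 - 0.2i
Step 3: |z0 - a|^2 = 0.5^2 + 0.5^2 = 0.5; |1 - conj(a)*z0|^2 = 1.04^2 + (-0.2)^2 = 1.1216
Step 4: |B_a(0.4)| = sqrt(0.5 / 1.1216) = sqrt(0.445792)
Step 5: = 0.6677

0.6677


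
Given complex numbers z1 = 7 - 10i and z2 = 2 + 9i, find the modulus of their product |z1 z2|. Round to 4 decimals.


Step 1: |z1| = sqrt(7^2 + (-10)^2) = sqrt(149)
Step 2: |z2| = sqrt(2^2 + 9^2) = sqrt(85)
Step 3: |z1*z2| = |z1|*|z2| = sqrt(149) * sqrt(85) = sqrt(149 * 85) = sqrt(12665)
Step 4: = 112.5389

112.5389


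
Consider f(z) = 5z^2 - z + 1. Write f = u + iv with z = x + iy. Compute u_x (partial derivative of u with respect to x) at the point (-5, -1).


Step 1: f(z) = 5(x+iy)^2 - (x+iy) + 1
Step 2: u = 5(x^2 - y^2) - x + 1
Step 3: u_x = 10x - 1
Step 4: At (-5, -1): u_x = -50 - 1 = -51

-51


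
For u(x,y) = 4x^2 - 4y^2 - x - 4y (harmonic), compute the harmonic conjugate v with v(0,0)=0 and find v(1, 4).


Step 1: v_x = -u_y = 8y + 4
Step 2: v_y = u_x = 8x - 1
Step 3: v = 8xy + 4x - y + C
Step 4: v(0,0) = 0 => C = 0
Step 5: v(1, 4) = 32

32


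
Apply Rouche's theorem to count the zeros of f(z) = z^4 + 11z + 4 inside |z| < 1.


Step 1: On |z| = 1 the three terms have sizes |z^4| = 1^4 = 1, |11z| = 11*1 = 11, |4| = 4
Step 2: The dominant term is g(z) = 11z; let h(z) = z^4 + 4 so f = g + h
Step 3: On |z| = 1: |g| = 11 and |h| <= 1 + 4 = 5
Step 4: Since 11 > 5, |h| < |g| on |z| = 1, so by Rouche f has the same number of zeros as g inside |z| < 1
Step 5: g(z) = 11z has 1 zero (at the origin, multiplicity 1) inside |z| < 1. Answer = 1

1


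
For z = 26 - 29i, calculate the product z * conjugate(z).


Step 1: conj(z) = 26 + 29i
Step 2: z * conj(z) = 26^2 + (-29)^2
Step 3: = 676 + 841 = 1517

1517


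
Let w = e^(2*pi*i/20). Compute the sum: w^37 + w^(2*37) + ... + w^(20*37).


Step 1: The sum sum_{j=1}^{n} w^(k*j) equals n if n | k, else 0.
Step 2: Here n = 20, k = 37
Step 3: Does n divide k? 20 | 37 -> False
Step 4: Sum = 0

0


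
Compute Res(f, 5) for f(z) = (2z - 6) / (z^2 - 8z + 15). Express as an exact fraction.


Step 1: Q(z) = z^2 - 8z + 15 = (z - 5)(z - 3)
Step 2: Q'(z) = 2z - 8
Step 3: Q'(5) = 2, P(5) = 4
Step 4: Res = P(5)/Q'(5) = 4/2 = 2

2


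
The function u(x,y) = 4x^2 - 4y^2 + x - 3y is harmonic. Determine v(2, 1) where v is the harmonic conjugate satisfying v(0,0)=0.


Step 1: v_x = -u_y = 8y + 3
Step 2: v_y = u_x = 8x + 1
Step 3: v = 8xy + 3x + y + C
Step 4: v(0,0) = 0 => C = 0
Step 5: v(2, 1) = 23

23


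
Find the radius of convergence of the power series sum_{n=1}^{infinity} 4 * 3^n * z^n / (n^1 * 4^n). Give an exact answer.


Step 1: General term a_n = 4 * 3^n / (n^1 * 4^n)
Step 2: By the root test, |a_n|^(1/n) = 4^(1/n) * 3 / (n^(1/n) * 4) -> 3/4 as n -> infinity (since 4^(1/n) -> 1 and n^(1/n) -> 1)
Step 3: R = 1/lim|a_n|^(1/n) = 4/3

4/3


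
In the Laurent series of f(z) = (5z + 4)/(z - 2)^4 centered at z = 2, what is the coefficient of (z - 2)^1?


Step 1: Write the numerator in powers of (z - 2): 5z + 4 = 5(z - 2) + (5*2 + 4) = 5(z - 2) + 14
Step 2: Divide by (z - 2)^4: f(z) = 14(z - 2)^(-4) + 5(z - 2)^(-3)
Step 3: This finite sum is the Laurent series of f about z = 2.
Step 4: Only the powers -4 and -3 appear, so the coefficient of (z - 2)^1 = 0

0


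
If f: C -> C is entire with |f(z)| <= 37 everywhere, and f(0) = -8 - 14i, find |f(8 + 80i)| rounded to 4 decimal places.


Step 1: By Liouville's theorem, a bounded entire function is constant.
Step 2: f(z) = f(0) = -8 - 14i for all z.
Step 3: |f(w)| = |-8 - 14i| = sqrt(64 + 196)
Step 4: = 16.1245

16.1245


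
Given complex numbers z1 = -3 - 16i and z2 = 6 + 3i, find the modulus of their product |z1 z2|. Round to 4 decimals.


Step 1: |z1| = sqrt((-3)^2 + (-16)^2) = sqrt(265)
Step 2: |z2| = sqrt(6^2 + 3^2) = sqrt(45)
Step 3: |z1*z2| = |z1|*|z2| = sqrt(265) * sqrt(45) = sqrt(265 * 45) = sqrt(11925)
Step 4: = 109.2016

109.2016


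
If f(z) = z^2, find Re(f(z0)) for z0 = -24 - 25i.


Step 1: z0 = -24 - 25i
Step 2: z0^2 = (-24)^2 - (-25)^2 + 1200i
Step 3: real part = 576 - 625 = -49

-49


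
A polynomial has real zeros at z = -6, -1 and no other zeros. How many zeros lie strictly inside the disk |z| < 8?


Step 1: Check each root:
  z = -6: |-6| = 6 < 8
  z = -1: |-1| = 1 < 8
Step 2: Count = 2

2


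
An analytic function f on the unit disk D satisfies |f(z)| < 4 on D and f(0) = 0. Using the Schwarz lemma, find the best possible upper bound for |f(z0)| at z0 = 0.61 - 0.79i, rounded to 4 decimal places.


Step 1: g = f/4 maps D -> D with g(0) = 0, so by the Schwarz lemma |g(z)| <= |z|, i.e. |f(z)| <= 4|z|; this is sharp (f(z) = 4z).
Step 2: |z0|^2 = 0.61^2 + (-0.79)^2 = 0.9962
Step 3: |z0| = sqrt(0.9962) = 0.998098
Step 4: Best bound = 4 * |z0| = 4 * 0.998098 = 3.9924

3.9924


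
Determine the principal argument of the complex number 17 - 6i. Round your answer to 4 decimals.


Step 1: z = 17 - 6i
Step 2: arg(z) = atan2(-6, 17)
Step 3: arg(z) = -0.3393

-0.3393


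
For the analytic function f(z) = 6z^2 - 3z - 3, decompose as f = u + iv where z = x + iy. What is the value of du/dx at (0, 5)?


Step 1: f(z) = 6(x+iy)^2 - 3(x+iy) - 3
Step 2: u = 6(x^2 - y^2) - 3x - 3
Step 3: u_x = 12x - 3
Step 4: At (0, 5): u_x = 0 - 3 = -3

-3


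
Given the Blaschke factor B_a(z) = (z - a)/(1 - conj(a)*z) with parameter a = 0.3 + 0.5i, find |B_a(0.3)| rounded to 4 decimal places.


Step 1: Numerator z0 - a = 0.3 - (0.3 + 0.5i) = 0 - 0.5i
Step 2: Denominator 1 - conj(a)*z0 = 1 - (0.3 - 0.5i)*0.3 = 0.91 + 0.15i
Step 3: |z0 - a|^2 = 0^2 + (-0.5)^2 = 0.25; |1 - conj(a)*z0|^2 = 0.91^2 + 0.15^2 = 0.8506
Step 4: |B_a(0.3)| = sqrt(0.25 / 0.8506) = sqrt(0.29391)
Step 5: = 0.5421

0.5421


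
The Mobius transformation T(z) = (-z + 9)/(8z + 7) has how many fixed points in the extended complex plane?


Step 1: Fixed points satisfy T(z) = z
Step 2: 8z^2 + 8z - 9 = 0
Step 3: Discriminant = 8^2 - 4*8*(-9) = 352
Step 4: Number of fixed points = 2

2


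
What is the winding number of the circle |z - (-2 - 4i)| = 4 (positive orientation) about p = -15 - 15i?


Step 1: Center c = (-2, -4), radius = 4
Step 2: |p - c|^2 = (-13)^2 + (-11)^2 = 290
Step 3: r^2 = 16
Step 4: |p-c| > r so winding number = 0

0


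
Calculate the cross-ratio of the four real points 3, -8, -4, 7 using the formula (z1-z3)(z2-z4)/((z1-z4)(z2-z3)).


Step 1: (z1-z3)(z2-z4) = 7 * (-15) = -105
Step 2: (z1-z4)(z2-z3) = (-4) * (-4) = 16
Step 3: Cross-ratio = -105/16 = -105/16

-105/16


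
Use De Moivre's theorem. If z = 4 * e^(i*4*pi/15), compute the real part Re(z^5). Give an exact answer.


Step 1: By De Moivre's theorem, z^5 = 4^5 * e^(i*5*4*pi/15) = 1024 * (cos(4*pi/3) + i*sin(4*pi/3))
Step 2: |z|^5 = 4^5 = 1024
Step 3: The angle 4*pi/3 already lies in [0, 2*pi)
Step 4: cos(4*pi/3) = -1/2
Step 5: Re(z^5) = 1024 * (-1/2) = -512

-512


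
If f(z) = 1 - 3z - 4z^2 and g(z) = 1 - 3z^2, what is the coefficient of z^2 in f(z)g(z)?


Step 1: z^2 term in f*g comes from: (1)*(-3z^2) + (-3z)*(0) + (-4z^2)*(1)
Step 2: = -3 + 0 - 4
Step 3: = -7

-7


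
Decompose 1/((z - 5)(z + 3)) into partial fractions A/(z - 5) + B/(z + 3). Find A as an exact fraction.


Step 1: Multiply both sides by (z - 5) and set z = 5
Step 2: A = 1 / (5 + 3)
Step 3: A = 1 / 8
Step 4: A = 1/8

1/8


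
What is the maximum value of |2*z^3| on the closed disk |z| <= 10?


Step 1: On |z| = 10, |f(z)| = 2 * |z|^3 = 2 * 10^3
Step 2: By maximum modulus principle, maximum is on boundary.
Step 3: Maximum = 2 * 1000 = 2000

2000


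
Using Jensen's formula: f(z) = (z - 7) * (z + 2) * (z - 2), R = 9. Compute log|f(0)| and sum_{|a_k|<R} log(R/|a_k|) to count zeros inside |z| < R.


Jensen's formula: (1/2pi)*integral log|f(Re^it)|dt = log|f(0)| + sum_{|a_k|<R} log(R/|a_k|)
Step 1: f(0) = (-7) * 2 * (-2) = 28
Step 2: log|f(0)| = log|7| + log|-2| + log|2| = 3.3322
Step 3: Zeros inside |z| < 9: 7, -2, 2
Step 4: Jensen sum = log(9/7) + log(9/2) + log(9/2) = 3.2595
Step 5: n(R) = number of terms in the Jensen sum = count of zeros inside |z| < 9 = 3

3


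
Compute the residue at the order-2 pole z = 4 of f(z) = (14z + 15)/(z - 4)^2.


Step 1: Pole of order 2 at z = 4
Step 2: Res = lim d/dz [(z - 4)^2 * f(z)] as z -> 4
Step 3: (z - 4)^2 * f(z) = 14z + 15
Step 4: d/dz[14z + 15] = 14

14


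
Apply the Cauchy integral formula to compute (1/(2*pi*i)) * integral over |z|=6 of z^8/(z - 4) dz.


Step 1: f(z) = z^8, a = 4 is inside |z| = 6
Step 2: By Cauchy integral formula: (1/(2pi*i)) * integral = f(a)
Step 3: f(4) = 4^8 = 65536

65536


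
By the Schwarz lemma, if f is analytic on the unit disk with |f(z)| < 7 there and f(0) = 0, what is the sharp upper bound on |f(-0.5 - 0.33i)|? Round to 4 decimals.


Step 1: g = f/7 maps D -> D with g(0) = 0, so by the Schwarz lemma |g(z)| <= |z|, i.e. |f(z)| <= 7|z|; this is sharp (f(z) = 7z).
Step 2: |z0|^2 = (-0.5)^2 + (-0.33)^2 = 0.3589
Step 3: |z0| = sqrt(0.3589) = 0.599083
Step 4: Best bound = 7 * |z0| = 7 * 0.599083 = 4.1936

4.1936


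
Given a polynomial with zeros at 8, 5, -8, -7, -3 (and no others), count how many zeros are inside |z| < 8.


Step 1: Check each root:
  z = 8: |8| = 8 >= 8
  z = 5: |5| = 5 < 8
  z = -8: |-8| = 8 >= 8
  z = -7: |-7| = 7 < 8
  z = -3: |-3| = 3 < 8
Step 2: Count = 3

3


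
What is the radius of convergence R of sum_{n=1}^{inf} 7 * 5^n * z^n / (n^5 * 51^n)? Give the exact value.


Step 1: General term a_n = 7 * 5^n / (n^5 * 51^n)
Step 2: By the root test, |a_n|^(1/n) = 7^(1/n) * 5 / (n^(5/n) * 51) -> 5/51 as n -> infinity (since 7^(1/n) -> 1 and n^(5/n) -> 1)
Step 3: R = 1/lim|a_n|^(1/n) = 51/5

51/5


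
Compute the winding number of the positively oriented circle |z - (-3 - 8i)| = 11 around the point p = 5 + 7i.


Step 1: Center c = (-3, -8), radius = 11
Step 2: |p - c|^2 = 8^2 + 15^2 = 289
Step 3: r^2 = 121
Step 4: |p-c| > r so winding number = 0

0


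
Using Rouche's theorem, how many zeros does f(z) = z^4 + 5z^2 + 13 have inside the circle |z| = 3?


Step 1: On |z| = 3 the three terms have sizes |z^4| = 3^4 = 81, |5z^2| = 5*3^2 = 45, |13| = 13
Step 2: The dominant term is g(z) = z^4; let h(z) = 5z^2 + 13 so f = g + h
Step 3: On |z| = 3: |g| = 81 and |h| <= 45 + 13 = 58
Step 4: Since 81 > 58, |h| < |g| on |z| = 3, so by Rouche f has the same number of zeros as g inside |z| < 3
Step 5: g(z) = z^4 has 4 zeros (all at the origin) inside |z| < 3. Answer = 4

4


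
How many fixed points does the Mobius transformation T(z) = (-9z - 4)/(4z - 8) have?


Step 1: Fixed points satisfy T(z) = z
Step 2: 4z^2 + z + 4 = 0
Step 3: Discriminant = 1^2 - 4*4*4 = -63
Step 4: Number of fixed points = 2

2


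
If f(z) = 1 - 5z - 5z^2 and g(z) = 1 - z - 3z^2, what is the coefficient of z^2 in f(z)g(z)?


Step 1: z^2 term in f*g comes from: (1)*(-3z^2) + (-5z)*(-z) + (-5z^2)*(1)
Step 2: = -3 + 5 - 5
Step 3: = -3

-3


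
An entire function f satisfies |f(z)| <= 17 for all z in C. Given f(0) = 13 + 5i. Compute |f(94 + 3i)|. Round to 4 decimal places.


Step 1: By Liouville's theorem, a bounded entire function is constant.
Step 2: f(z) = f(0) = 13 + 5i for all z.
Step 3: |f(w)| = |13 + 5i| = sqrt(169 + 25)
Step 4: = 13.9284

13.9284


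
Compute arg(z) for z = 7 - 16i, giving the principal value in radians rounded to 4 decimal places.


Step 1: z = 7 - 16i
Step 2: arg(z) = atan2(-16, 7)
Step 3: arg(z) = -1.1584

-1.1584


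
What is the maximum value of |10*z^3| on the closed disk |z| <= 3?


Step 1: On |z| = 3, |f(z)| = 10 * |z|^3 = 10 * 3^3
Step 2: By maximum modulus principle, maximum is on boundary.
Step 3: Maximum = 10 * 27 = 270

270


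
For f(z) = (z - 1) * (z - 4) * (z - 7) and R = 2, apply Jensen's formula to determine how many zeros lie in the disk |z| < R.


Jensen's formula: (1/2pi)*integral log|f(Re^it)|dt = log|f(0)| + sum_{|a_k|<R} log(R/|a_k|)
Step 1: f(0) = (-1) * (-4) * (-7) = -28
Step 2: log|f(0)| = log|1| + log|4| + log|7| = 3.3322
Step 3: Zeros inside |z| < 2: 1
Step 4: Jensen sum = log(2/1) = 0.6931
Step 5: n(R) = number of terms in the Jensen sum = count of zeros inside |z| < 2 = 1

1


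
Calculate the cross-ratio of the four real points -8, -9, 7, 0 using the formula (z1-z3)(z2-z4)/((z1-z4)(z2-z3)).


Step 1: (z1-z3)(z2-z4) = (-15) * (-9) = 135
Step 2: (z1-z4)(z2-z3) = (-8) * (-16) = 128
Step 3: Cross-ratio = 135/128 = 135/128

135/128


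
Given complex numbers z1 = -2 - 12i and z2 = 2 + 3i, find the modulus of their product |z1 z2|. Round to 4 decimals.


Step 1: |z1| = sqrt((-2)^2 + (-12)^2) = sqrt(148)
Step 2: |z2| = sqrt(2^2 + 3^2) = sqrt(13)
Step 3: |z1*z2| = |z1|*|z2| = sqrt(148) * sqrt(13) = sqrt(148 * 13) = sqrt(1924)
Step 4: = 43.8634

43.8634


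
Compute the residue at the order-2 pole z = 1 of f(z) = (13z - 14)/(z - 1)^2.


Step 1: Pole of order 2 at z = 1
Step 2: Res = lim d/dz [(z - 1)^2 * f(z)] as z -> 1
Step 3: (z - 1)^2 * f(z) = 13z - 14
Step 4: d/dz[13z - 14] = 13

13


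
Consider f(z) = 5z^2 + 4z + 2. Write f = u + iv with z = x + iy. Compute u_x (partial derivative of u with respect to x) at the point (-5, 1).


Step 1: f(z) = 5(x+iy)^2 + 4(x+iy) + 2
Step 2: u = 5(x^2 - y^2) + 4x + 2
Step 3: u_x = 10x + 4
Step 4: At (-5, 1): u_x = -50 + 4 = -46

-46


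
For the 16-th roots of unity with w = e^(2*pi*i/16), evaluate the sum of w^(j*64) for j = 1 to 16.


Step 1: The sum sum_{j=1}^{n} w^(k*j) equals n if n | k, else 0.
Step 2: Here n = 16, k = 64
Step 3: Does n divide k? 16 | 64 -> True
Step 4: Sum = 16

16


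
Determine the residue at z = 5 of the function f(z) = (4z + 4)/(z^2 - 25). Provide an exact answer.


Step 1: Q(z) = z^2 - 25 = (z - 5)(z + 5)
Step 2: Q'(z) = 2z
Step 3: Q'(5) = 10, P(5) = 24
Step 4: Res = P(5)/Q'(5) = 24/10 = 12/5

12/5


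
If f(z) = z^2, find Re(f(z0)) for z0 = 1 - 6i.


Step 1: z0 = 1 - 6i
Step 2: z0^2 = 1^2 - (-6)^2 - 12i
Step 3: real part = 1 - 36 = -35

-35


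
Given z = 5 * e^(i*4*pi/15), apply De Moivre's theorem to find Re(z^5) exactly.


Step 1: By De Moivre's theorem, z^5 = 5^5 * e^(i*5*4*pi/15) = 3125 * (cos(4*pi/3) + i*sin(4*pi/3))
Step 2: |z|^5 = 5^5 = 3125
Step 3: The angle 4*pi/3 already lies in [0, 2*pi)
Step 4: cos(4*pi/3) = -1/2
Step 5: Re(z^5) = 3125 * (-1/2) = -3125/2

-3125/2


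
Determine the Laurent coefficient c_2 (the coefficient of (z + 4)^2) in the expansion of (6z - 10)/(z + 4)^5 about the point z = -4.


Step 1: Write the numerator in powers of (z + 4): 6z - 10 = 6(z + 4) + (6*(-4) - 10) = 6(z + 4) - 34
Step 2: Divide by (z + 4)^5: f(z) = -34(z + 4)^(-5) + 6(z + 4)^(-4)
Step 3: This finite sum is the Laurent series of f about z = -4.
Step 4: Only the powers -5 and -4 appear, so the coefficient of (z + 4)^2 = 0

0


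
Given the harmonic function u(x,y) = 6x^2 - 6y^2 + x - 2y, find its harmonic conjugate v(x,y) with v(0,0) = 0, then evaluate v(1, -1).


Step 1: v_x = -u_y = 12y + 2
Step 2: v_y = u_x = 12x + 1
Step 3: v = 12xy + 2x + y + C
Step 4: v(0,0) = 0 => C = 0
Step 5: v(1, -1) = -11

-11


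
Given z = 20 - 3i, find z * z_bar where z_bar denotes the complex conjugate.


Step 1: conj(z) = 20 + 3i
Step 2: z * conj(z) = 20^2 + (-3)^2
Step 3: = 400 + 9 = 409

409


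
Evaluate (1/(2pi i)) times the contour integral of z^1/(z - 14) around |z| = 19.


Step 1: f(z) = z^1, a = 14 is inside |z| = 19
Step 2: By Cauchy integral formula: (1/(2pi*i)) * integral = f(a)
Step 3: f(14) = 14^1 = 14

14


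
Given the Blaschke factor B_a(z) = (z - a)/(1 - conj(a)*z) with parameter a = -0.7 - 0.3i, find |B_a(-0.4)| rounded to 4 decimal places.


Step 1: Numerator z0 - a = -0.4 - (-0.7 - 0.3i) = 0.3 + 0.3i
Step 2: Denominator 1 - conj(a)*z0 = 1 - (-0.7 + 0.3i)*(-0.4) = 0.72 + 0.12i
Step 3: |z0 - a|^2 = 0.3^2 + 0.3^2 = 0.18; |1 - conj(a)*z0|^2 = 0.72^2 + 0.12^2 = 0.5328
Step 4: |B_a(-0.4)| = sqrt(0.18 / 0.5328) = sqrt(0.337838)
Step 5: = 0.5812

0.5812


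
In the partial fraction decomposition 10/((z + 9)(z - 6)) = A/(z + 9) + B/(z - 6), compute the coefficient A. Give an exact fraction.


Step 1: Multiply both sides by (z + 9) and set z = -9
Step 2: A = 10 / (-9 - 6)
Step 3: A = 10 / (-15)
Step 4: A = -2/3

-2/3


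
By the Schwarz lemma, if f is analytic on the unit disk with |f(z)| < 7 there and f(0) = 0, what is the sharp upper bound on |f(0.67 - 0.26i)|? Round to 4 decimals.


Step 1: g = f/7 maps D -> D with g(0) = 0, so by the Schwarz lemma |g(z)| <= |z|, i.e. |f(z)| <= 7|z|; this is sharp (f(z) = 7z).
Step 2: |z0|^2 = 0.67^2 + (-0.26)^2 = 0.5165
Step 3: |z0| = sqrt(0.5165) = 0.718679
Step 4: Best bound = 7 * |z0| = 7 * 0.718679 = 5.0308

5.0308


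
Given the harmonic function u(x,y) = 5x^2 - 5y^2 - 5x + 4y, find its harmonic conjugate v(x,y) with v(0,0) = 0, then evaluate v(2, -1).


Step 1: v_x = -u_y = 10y - 4
Step 2: v_y = u_x = 10x - 5
Step 3: v = 10xy - 4x - 5y + C
Step 4: v(0,0) = 0 => C = 0
Step 5: v(2, -1) = -23

-23


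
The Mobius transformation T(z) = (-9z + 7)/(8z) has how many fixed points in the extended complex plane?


Step 1: Fixed points satisfy T(z) = z
Step 2: 8z^2 + 9z - 7 = 0
Step 3: Discriminant = 9^2 - 4*8*(-7) = 305
Step 4: Number of fixed points = 2

2


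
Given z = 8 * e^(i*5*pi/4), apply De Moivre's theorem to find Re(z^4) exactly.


Step 1: By De Moivre's theorem, z^4 = 8^4 * e^(i*4*5*pi/4) = 4096 * (cos(5*pi) + i*sin(5*pi))
Step 2: |z|^4 = 8^4 = 4096
Step 3: Reduce the angle mod 2*pi: 5*pi - 4*pi = pi
Step 4: cos(pi) = -1
Step 5: Re(z^4) = 4096 * (-1) = -4096

-4096


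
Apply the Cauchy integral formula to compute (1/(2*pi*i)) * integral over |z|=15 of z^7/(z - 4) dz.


Step 1: f(z) = z^7, a = 4 is inside |z| = 15
Step 2: By Cauchy integral formula: (1/(2pi*i)) * integral = f(a)
Step 3: f(4) = 4^7 = 16384

16384


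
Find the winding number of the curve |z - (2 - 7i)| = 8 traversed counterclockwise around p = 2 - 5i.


Step 1: Center c = (2, -7), radius = 8
Step 2: |p - c|^2 = 0^2 + 2^2 = 4
Step 3: r^2 = 64
Step 4: |p-c| < r so winding number = 1

1


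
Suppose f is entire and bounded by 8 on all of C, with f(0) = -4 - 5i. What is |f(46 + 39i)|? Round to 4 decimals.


Step 1: By Liouville's theorem, a bounded entire function is constant.
Step 2: f(z) = f(0) = -4 - 5i for all z.
Step 3: |f(w)| = |-4 - 5i| = sqrt(16 + 25)
Step 4: = 6.4031

6.4031


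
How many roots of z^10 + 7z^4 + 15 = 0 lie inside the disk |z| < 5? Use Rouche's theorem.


Step 1: On |z| = 5 the three terms have sizes |z^10| = 5^10 = 9765625, |7z^4| = 7*5^4 = 4375, |15| = 15
Step 2: The dominant term is g(z) = z^10; let h(z) = 7z^4 + 15 so f = g + h
Step 3: On |z| = 5: |g| = 9765625 and |h| <= 4375 + 15 = 4390
Step 4: Since 9765625 > 4390, |h| < |g| on |z| = 5, so by Rouche f has the same number of zeros as g inside |z| < 5
Step 5: g(z) = z^10 has 10 zeros (all at the origin) inside |z| < 5. Answer = 10

10


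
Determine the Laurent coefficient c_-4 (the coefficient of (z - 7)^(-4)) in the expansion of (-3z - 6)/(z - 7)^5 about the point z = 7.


Step 1: Write the numerator in powers of (z - 7): -3z - 6 = -3(z - 7) + (-3*7 - 6) = -3(z - 7) - 27
Step 2: Divide by (z - 7)^5: f(z) = -27(z - 7)^(-5) - 3(z - 7)^(-4)
Step 3: This finite sum is the Laurent series of f about z = 7.
Step 4: Coefficient of (z - 7)^(-4) = coefficient of (z - 7) in the re-centred numerator = -3

-3


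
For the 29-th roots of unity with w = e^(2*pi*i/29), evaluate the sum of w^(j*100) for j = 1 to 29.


Step 1: The sum sum_{j=1}^{n} w^(k*j) equals n if n | k, else 0.
Step 2: Here n = 29, k = 100
Step 3: Does n divide k? 29 | 100 -> False
Step 4: Sum = 0

0


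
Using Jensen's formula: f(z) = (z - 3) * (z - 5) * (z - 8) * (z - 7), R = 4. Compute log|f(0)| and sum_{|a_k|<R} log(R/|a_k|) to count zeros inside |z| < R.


Jensen's formula: (1/2pi)*integral log|f(Re^it)|dt = log|f(0)| + sum_{|a_k|<R} log(R/|a_k|)
Step 1: f(0) = (-3) * (-5) * (-8) * (-7) = 840
Step 2: log|f(0)| = log|3| + log|5| + log|8| + log|7| = 6.7334
Step 3: Zeros inside |z| < 4: 3
Step 4: Jensen sum = log(4/3) = 0.2877
Step 5: n(R) = number of terms in the Jensen sum = count of zeros inside |z| < 4 = 1

1


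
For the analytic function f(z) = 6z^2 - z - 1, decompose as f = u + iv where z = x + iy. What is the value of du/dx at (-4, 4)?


Step 1: f(z) = 6(x+iy)^2 - (x+iy) - 1
Step 2: u = 6(x^2 - y^2) - x - 1
Step 3: u_x = 12x - 1
Step 4: At (-4, 4): u_x = -48 - 1 = -49

-49


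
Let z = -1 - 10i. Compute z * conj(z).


Step 1: conj(z) = -1 + 10i
Step 2: z * conj(z) = (-1)^2 + (-10)^2
Step 3: = 1 + 100 = 101

101


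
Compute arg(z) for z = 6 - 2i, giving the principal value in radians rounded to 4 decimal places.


Step 1: z = 6 - 2i
Step 2: arg(z) = atan2(-2, 6)
Step 3: arg(z) = -0.3218

-0.3218


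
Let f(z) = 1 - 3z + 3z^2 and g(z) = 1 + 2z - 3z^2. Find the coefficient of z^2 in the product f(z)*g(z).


Step 1: z^2 term in f*g comes from: (1)*(-3z^2) + (-3z)*(2z) + (3z^2)*(1)
Step 2: = -3 - 6 + 3
Step 3: = -6

-6


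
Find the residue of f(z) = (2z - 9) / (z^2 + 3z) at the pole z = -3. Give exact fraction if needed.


Step 1: Q(z) = z^2 + 3z = (z + 3)(z)
Step 2: Q'(z) = 2z + 3
Step 3: Q'(-3) = -3, P(-3) = -15
Step 4: Res = P(-3)/Q'(-3) = -15/(-3) = 5

5


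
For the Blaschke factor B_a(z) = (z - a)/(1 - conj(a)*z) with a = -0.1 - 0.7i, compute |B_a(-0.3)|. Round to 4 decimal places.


Step 1: Numerator z0 - a = -0.3 - (-0.1 - 0.7i) = -0.2 + 0.7i
Step 2: Denominator 1 - conj(a)*z0 = 1 - (-0.1 + 0.7i)*(-0.3) = 0.97 + 0.21i
Step 3: |z0 - a|^2 = (-0.2)^2 + 0.7^2 = 0.53; |1 - conj(a)*z0|^2 = 0.97^2 + 0.21^2 = 0.985
Step 4: |B_a(-0.3)| = sqrt(0.53 / 0.985) = sqrt(0.538071)
Step 5: = 0.7335

0.7335


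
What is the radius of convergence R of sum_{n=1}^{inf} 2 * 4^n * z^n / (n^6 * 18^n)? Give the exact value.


Step 1: General term a_n = 2 * 4^n / (n^6 * 18^n)
Step 2: By the root test, |a_n|^(1/n) = 2^(1/n) * 4 / (n^(6/n) * 18) -> 4/18 as n -> infinity (since 2^(1/n) -> 1 and n^(6/n) -> 1)
Step 3: R = 1/lim|a_n|^(1/n) = 18/4 = 9/2

9/2


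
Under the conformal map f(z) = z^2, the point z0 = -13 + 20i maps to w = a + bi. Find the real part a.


Step 1: z0 = -13 + 20i
Step 2: z0^2 = (-13)^2 - 20^2 - 520i
Step 3: real part = 169 - 400 = -231

-231


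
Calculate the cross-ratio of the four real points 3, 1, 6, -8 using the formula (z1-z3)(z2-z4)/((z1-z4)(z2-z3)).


Step 1: (z1-z3)(z2-z4) = (-3) * 9 = -27
Step 2: (z1-z4)(z2-z3) = 11 * (-5) = -55
Step 3: Cross-ratio = 27/55 = 27/55

27/55


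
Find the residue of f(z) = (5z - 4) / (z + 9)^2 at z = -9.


Step 1: Pole of order 2 at z = -9
Step 2: Res = lim d/dz [(z + 9)^2 * f(z)] as z -> -9
Step 3: (z + 9)^2 * f(z) = 5z - 4
Step 4: d/dz[5z - 4] = 5

5


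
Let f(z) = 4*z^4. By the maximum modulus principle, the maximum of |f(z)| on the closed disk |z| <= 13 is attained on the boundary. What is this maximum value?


Step 1: On |z| = 13, |f(z)| = 4 * |z|^4 = 4 * 13^4
Step 2: By maximum modulus principle, maximum is on boundary.
Step 3: Maximum = 4 * 28561 = 114244

114244


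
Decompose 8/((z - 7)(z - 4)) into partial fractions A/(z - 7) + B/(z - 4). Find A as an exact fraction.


Step 1: Multiply both sides by (z - 7) and set z = 7
Step 2: A = 8 / (7 - 4)
Step 3: A = 8 / 3
Step 4: A = 8/3

8/3


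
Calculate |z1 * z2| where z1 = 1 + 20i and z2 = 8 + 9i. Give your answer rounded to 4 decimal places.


Step 1: |z1| = sqrt(1^2 + 20^2) = sqrt(401)
Step 2: |z2| = sqrt(8^2 + 9^2) = sqrt(145)
Step 3: |z1*z2| = |z1|*|z2| = sqrt(401) * sqrt(145) = sqrt(401 * 145) = sqrt(58145)
Step 4: = 241.1327

241.1327


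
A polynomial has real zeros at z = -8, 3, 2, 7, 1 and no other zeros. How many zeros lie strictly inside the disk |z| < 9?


Step 1: Check each root:
  z = -8: |-8| = 8 < 9
  z = 3: |3| = 3 < 9
  z = 2: |2| = 2 < 9
  z = 7: |7| = 7 < 9
  z = 1: |1| = 1 < 9
Step 2: Count = 5

5


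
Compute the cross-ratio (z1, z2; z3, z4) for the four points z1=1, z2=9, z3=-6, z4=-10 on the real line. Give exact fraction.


Step 1: (z1-z3)(z2-z4) = 7 * 19 = 133
Step 2: (z1-z4)(z2-z3) = 11 * 15 = 165
Step 3: Cross-ratio = 133/165 = 133/165

133/165


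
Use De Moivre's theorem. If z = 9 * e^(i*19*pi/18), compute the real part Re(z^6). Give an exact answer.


Step 1: By De Moivre's theorem, z^6 = 9^6 * e^(i*6*19*pi/18) = 531441 * (cos(19*pi/3) + i*sin(19*pi/3))
Step 2: |z|^6 = 9^6 = 531441
Step 3: Reduce the angle mod 2*pi: 19*pi/3 - 6*pi = pi/3
Step 4: cos(pi/3) = 1/2
Step 5: Re(z^6) = 531441 * 1/2 = 531441/2

531441/2


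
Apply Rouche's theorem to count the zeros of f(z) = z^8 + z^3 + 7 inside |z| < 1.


Step 1: On |z| = 1 the three terms have sizes |z^8| = 1^8 = 1, |z^3| = 1^3 = 1, |7| = 7
Step 2: The dominant term is g(z) = 7; let h(z) = z^8 + z^3 so f = g + h
Step 3: On |z| = 1: |g| = 7 and |h| <= 1 + 1 = 2
Step 4: Since 7 > 2, |h| < |g| on |z| = 1, so by Rouche f has the same number of zeros as g inside |z| < 1
Step 5: g(z) = 7 is a nonzero constant with no zeros inside |z| < 1. Answer = 0

0


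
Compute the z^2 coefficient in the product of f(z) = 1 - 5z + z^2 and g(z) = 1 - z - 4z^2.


Step 1: z^2 term in f*g comes from: (1)*(-4z^2) + (-5z)*(-z) + (z^2)*(1)
Step 2: = -4 + 5 + 1
Step 3: = 2

2


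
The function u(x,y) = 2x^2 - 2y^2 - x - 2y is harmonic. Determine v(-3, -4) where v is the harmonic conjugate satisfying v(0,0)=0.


Step 1: v_x = -u_y = 4y + 2
Step 2: v_y = u_x = 4x - 1
Step 3: v = 4xy + 2x - y + C
Step 4: v(0,0) = 0 => C = 0
Step 5: v(-3, -4) = 46

46


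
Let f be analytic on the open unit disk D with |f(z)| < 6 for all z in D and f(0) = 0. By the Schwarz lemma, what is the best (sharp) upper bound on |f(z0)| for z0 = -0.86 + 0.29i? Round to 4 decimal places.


Step 1: g = f/6 maps D -> D with g(0) = 0, so by the Schwarz lemma |g(z)| <= |z|, i.e. |f(z)| <= 6|z|; this is sharp (f(z) = 6z).
Step 2: |z0|^2 = (-0.86)^2 + 0.29^2 = 0.8237
Step 3: |z0| = sqrt(0.8237) = 0.907579
Step 4: Best bound = 6 * |z0| = 6 * 0.907579 = 5.4455

5.4455


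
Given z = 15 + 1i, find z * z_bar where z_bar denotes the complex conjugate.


Step 1: conj(z) = 15 - 1i
Step 2: z * conj(z) = 15^2 + 1^2
Step 3: = 225 + 1 = 226

226


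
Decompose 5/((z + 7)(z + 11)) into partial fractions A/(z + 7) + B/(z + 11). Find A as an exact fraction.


Step 1: Multiply both sides by (z + 7) and set z = -7
Step 2: A = 5 / (-7 + 11)
Step 3: A = 5 / 4
Step 4: A = 5/4

5/4


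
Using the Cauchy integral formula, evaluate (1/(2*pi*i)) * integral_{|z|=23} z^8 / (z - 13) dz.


Step 1: f(z) = z^8, a = 13 is inside |z| = 23
Step 2: By Cauchy integral formula: (1/(2pi*i)) * integral = f(a)
Step 3: f(13) = 13^8 = 815730721

815730721


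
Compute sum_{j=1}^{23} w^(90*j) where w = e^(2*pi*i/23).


Step 1: The sum sum_{j=1}^{n} w^(k*j) equals n if n | k, else 0.
Step 2: Here n = 23, k = 90
Step 3: Does n divide k? 23 | 90 -> False
Step 4: Sum = 0

0


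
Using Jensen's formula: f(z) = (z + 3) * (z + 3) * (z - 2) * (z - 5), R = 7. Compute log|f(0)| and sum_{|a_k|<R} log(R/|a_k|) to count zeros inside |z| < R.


Jensen's formula: (1/2pi)*integral log|f(Re^it)|dt = log|f(0)| + sum_{|a_k|<R} log(R/|a_k|)
Step 1: f(0) = 3 * 3 * (-2) * (-5) = 90
Step 2: log|f(0)| = log|-3| + log|-3| + log|2| + log|5| = 4.4998
Step 3: Zeros inside |z| < 7: -3, -3, 2, 5
Step 4: Jensen sum = log(7/3) + log(7/3) + log(7/2) + log(7/5) = 3.2838
Step 5: n(R) = number of terms in the Jensen sum = count of zeros inside |z| < 7 = 4

4


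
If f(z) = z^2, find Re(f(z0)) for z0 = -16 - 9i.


Step 1: z0 = -16 - 9i
Step 2: z0^2 = (-16)^2 - (-9)^2 + 288i
Step 3: real part = 256 - 81 = 175

175


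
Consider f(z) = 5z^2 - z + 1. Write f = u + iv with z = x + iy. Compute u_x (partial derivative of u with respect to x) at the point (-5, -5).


Step 1: f(z) = 5(x+iy)^2 - (x+iy) + 1
Step 2: u = 5(x^2 - y^2) - x + 1
Step 3: u_x = 10x - 1
Step 4: At (-5, -5): u_x = -50 - 1 = -51

-51


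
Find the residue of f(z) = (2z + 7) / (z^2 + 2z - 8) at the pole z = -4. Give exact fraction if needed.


Step 1: Q(z) = z^2 + 2z - 8 = (z + 4)(z - 2)
Step 2: Q'(z) = 2z + 2
Step 3: Q'(-4) = -6, P(-4) = -1
Step 4: Res = P(-4)/Q'(-4) = -1/(-6) = 1/6

1/6


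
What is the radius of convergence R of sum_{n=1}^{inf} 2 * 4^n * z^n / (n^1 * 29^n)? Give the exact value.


Step 1: General term a_n = 2 * 4^n / (n^1 * 29^n)
Step 2: By the root test, |a_n|^(1/n) = 2^(1/n) * 4 / (n^(1/n) * 29) -> 4/29 as n -> infinity (since 2^(1/n) -> 1 and n^(1/n) -> 1)
Step 3: R = 1/lim|a_n|^(1/n) = 29/4

29/4


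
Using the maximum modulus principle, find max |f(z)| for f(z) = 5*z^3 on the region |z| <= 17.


Step 1: On |z| = 17, |f(z)| = 5 * |z|^3 = 5 * 17^3
Step 2: By maximum modulus principle, maximum is on boundary.
Step 3: Maximum = 5 * 4913 = 24565

24565


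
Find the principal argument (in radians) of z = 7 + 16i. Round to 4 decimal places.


Step 1: z = 7 + 16i
Step 2: arg(z) = atan2(16, 7)
Step 3: arg(z) = 1.1584

1.1584


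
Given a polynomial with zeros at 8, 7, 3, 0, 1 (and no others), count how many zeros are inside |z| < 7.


Step 1: Check each root:
  z = 8: |8| = 8 >= 7
  z = 7: |7| = 7 >= 7
  z = 3: |3| = 3 < 7
  z = 0: |0| = 0 < 7
  z = 1: |1| = 1 < 7
Step 2: Count = 3

3


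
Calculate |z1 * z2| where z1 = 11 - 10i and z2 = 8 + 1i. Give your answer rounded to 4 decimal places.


Step 1: |z1| = sqrt(11^2 + (-10)^2) = sqrt(221)
Step 2: |z2| = sqrt(8^2 + 1^2) = sqrt(65)
Step 3: |z1*z2| = |z1|*|z2| = sqrt(221) * sqrt(65) = sqrt(221 * 65) = sqrt(14365)
Step 4: = 119.8541

119.8541


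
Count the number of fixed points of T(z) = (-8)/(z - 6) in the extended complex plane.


Step 1: Fixed points satisfy T(z) = z
Step 2: z^2 - 6z + 8 = 0
Step 3: Discriminant = (-6)^2 - 4*1*8 = 4
Step 4: Number of fixed points = 2

2


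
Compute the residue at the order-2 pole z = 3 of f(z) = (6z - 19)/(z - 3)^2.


Step 1: Pole of order 2 at z = 3
Step 2: Res = lim d/dz [(z - 3)^2 * f(z)] as z -> 3
Step 3: (z - 3)^2 * f(z) = 6z - 19
Step 4: d/dz[6z - 19] = 6

6


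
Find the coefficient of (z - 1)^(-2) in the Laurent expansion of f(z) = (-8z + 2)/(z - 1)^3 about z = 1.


Step 1: Write the numerator in powers of (z - 1): -8z + 2 = -8(z - 1) + (-8*1 + 2) = -8(z - 1) - 6
Step 2: Divide by (z - 1)^3: f(z) = -6(z - 1)^(-3) - 8(z - 1)^(-2)
Step 3: This finite sum is the Laurent series of f about z = 1.
Step 4: Coefficient of (z - 1)^(-2) = coefficient of (z - 1) in the re-centred numerator = -8

-8


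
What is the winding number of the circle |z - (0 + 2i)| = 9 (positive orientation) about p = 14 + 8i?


Step 1: Center c = (0, 2), radius = 9
Step 2: |p - c|^2 = 14^2 + 6^2 = 232
Step 3: r^2 = 81
Step 4: |p-c| > r so winding number = 0

0


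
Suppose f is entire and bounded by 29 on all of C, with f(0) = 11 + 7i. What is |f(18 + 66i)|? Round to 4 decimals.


Step 1: By Liouville's theorem, a bounded entire function is constant.
Step 2: f(z) = f(0) = 11 + 7i for all z.
Step 3: |f(w)| = |11 + 7i| = sqrt(121 + 49)
Step 4: = 13.0384

13.0384


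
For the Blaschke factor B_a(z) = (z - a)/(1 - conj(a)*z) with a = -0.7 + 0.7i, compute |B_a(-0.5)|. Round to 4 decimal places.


Step 1: Numerator z0 - a = -0.5 - (-0.7 + 0.7i) = 0.2 - 0.7i
Step 2: Denominator 1 - conj(a)*z0 = 1 - (-0.7 - 0.7i)*(-0.5) = 0.65 - 0.35i
Step 3: |z0 - a|^2 = 0.2^2 + (-0.7)^2 = 0.53; |1 - conj(a)*z0|^2 = 0.65^2 + (-0.35)^2 = 0.545
Step 4: |B_a(-0.5)| = sqrt(0.53 / 0.545) = sqrt(0.972477)
Step 5: = 0.9861

0.9861


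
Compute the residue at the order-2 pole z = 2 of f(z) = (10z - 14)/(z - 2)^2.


Step 1: Pole of order 2 at z = 2
Step 2: Res = lim d/dz [(z - 2)^2 * f(z)] as z -> 2
Step 3: (z - 2)^2 * f(z) = 10z - 14
Step 4: d/dz[10z - 14] = 10

10


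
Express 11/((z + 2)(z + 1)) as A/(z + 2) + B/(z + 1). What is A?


Step 1: Multiply both sides by (z + 2) and set z = -2
Step 2: A = 11 / (-2 + 1)
Step 3: A = 11 / (-1)
Step 4: A = -11

-11


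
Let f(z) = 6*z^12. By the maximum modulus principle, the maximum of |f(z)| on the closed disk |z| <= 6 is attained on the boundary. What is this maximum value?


Step 1: On |z| = 6, |f(z)| = 6 * |z|^12 = 6 * 6^12
Step 2: By maximum modulus principle, maximum is on boundary.
Step 3: Maximum = 6 * 2176782336 = 13060694016

13060694016


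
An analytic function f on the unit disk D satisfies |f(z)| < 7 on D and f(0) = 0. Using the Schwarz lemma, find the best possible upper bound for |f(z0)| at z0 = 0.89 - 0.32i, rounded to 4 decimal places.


Step 1: g = f/7 maps D -> D with g(0) = 0, so by the Schwarz lemma |g(z)| <= |z|, i.e. |f(z)| <= 7|z|; this is sharp (f(z) = 7z).
Step 2: |z0|^2 = 0.89^2 + (-0.32)^2 = 0.8945
Step 3: |z0| = sqrt(0.8945) = 0.94578
Step 4: Best bound = 7 * |z0| = 7 * 0.94578 = 6.6205

6.6205


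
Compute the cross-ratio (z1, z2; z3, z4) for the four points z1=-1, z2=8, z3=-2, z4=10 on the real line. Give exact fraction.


Step 1: (z1-z3)(z2-z4) = 1 * (-2) = -2
Step 2: (z1-z4)(z2-z3) = (-11) * 10 = -110
Step 3: Cross-ratio = 2/110 = 1/55

1/55


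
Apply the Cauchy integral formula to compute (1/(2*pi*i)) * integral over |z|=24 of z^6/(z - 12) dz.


Step 1: f(z) = z^6, a = 12 is inside |z| = 24
Step 2: By Cauchy integral formula: (1/(2pi*i)) * integral = f(a)
Step 3: f(12) = 12^6 = 2985984

2985984


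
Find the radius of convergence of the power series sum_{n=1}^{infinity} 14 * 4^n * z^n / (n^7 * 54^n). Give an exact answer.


Step 1: General term a_n = 14 * 4^n / (n^7 * 54^n)
Step 2: By the root test, |a_n|^(1/n) = 14^(1/n) * 4 / (n^(7/n) * 54) -> 4/54 as n -> infinity (since 14^(1/n) -> 1 and n^(7/n) -> 1)
Step 3: R = 1/lim|a_n|^(1/n) = 54/4 = 27/2

27/2
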